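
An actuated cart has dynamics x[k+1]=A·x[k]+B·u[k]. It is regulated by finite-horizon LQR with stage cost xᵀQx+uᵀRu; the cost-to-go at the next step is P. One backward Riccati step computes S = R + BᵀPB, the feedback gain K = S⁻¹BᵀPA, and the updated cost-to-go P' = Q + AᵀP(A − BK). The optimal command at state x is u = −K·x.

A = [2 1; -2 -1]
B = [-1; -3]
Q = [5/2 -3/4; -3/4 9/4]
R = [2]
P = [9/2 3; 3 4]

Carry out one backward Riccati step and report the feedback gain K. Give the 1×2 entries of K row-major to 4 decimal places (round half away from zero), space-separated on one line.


BᵀP = [-13.5000 -15.0000]
S = R + BᵀPB = [2] + [58.5000] = [60.5000]
BᵀPA = [3.0000 1.5000]
K = S⁻¹·BᵀPA = [0.0496 0.0248]
A−BK = [2.0496 1.0248; -1.8512 -0.9256]
AᵀP(A−BK) = [9.8512 4.9256; 4.9256 2.4628]
P' = Q + AᵀP(A−BK) = [12.3512 4.1756; 4.1756 4.7128]
tr(P') = 17.0640

0.0496 0.0248


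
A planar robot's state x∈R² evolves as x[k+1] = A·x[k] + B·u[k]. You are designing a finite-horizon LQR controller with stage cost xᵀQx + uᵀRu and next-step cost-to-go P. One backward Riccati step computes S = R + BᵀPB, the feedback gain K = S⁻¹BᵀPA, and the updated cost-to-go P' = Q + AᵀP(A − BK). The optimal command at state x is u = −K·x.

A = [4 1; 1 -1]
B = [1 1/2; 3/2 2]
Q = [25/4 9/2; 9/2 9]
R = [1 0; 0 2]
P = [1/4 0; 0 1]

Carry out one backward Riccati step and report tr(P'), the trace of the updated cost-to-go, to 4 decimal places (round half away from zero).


19.0699

BᵀP = [0.2500 1.5000; 0.1250 2.0000]
S = R + BᵀPB = [1 0; 0 2] + [2.5000 3.1250; 3.1250 4.0625] = [3.5000 3.1250; 3.1250 6.0625]
BᵀPA = [2.5000 -1.2500; 2.5000 -1.8750]
K = S⁻¹·BᵀPA = [0.6412 -0.1501; 0.0819 -0.2319]
A−BK = [3.3179 1.2660; -0.1255 -0.3111]
AᵀP(A−BK) = [3.1924 0.9550; 0.9550 0.6276]
P' = Q + AᵀP(A−BK) = [9.4424 5.4550; 5.4550 9.6276]
tr(P') = 19.0699


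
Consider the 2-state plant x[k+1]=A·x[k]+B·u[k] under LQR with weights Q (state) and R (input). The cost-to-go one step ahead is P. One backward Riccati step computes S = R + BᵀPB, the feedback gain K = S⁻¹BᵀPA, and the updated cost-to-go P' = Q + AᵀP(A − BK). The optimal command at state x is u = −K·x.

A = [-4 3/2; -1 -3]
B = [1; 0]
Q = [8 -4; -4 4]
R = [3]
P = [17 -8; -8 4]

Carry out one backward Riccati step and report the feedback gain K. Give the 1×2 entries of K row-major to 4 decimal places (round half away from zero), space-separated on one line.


BᵀP = [17.0000 -8.0000]
S = R + BᵀPB = [3] + [17.0000] = [20.0000]
BᵀPA = [-60.0000 49.5000]
K = S⁻¹·BᵀPA = [-3.0000 2.4750]
A−BK = [-1.0000 -0.9750; -1.0000 -3.0000]
AᵀP(A−BK) = [32.0000 -25.5000; -25.5000 23.7375]
P' = Q + AᵀP(A−BK) = [40.0000 -29.5000; -29.5000 27.7375]
tr(P') = 67.7375

-3.0000 2.4750


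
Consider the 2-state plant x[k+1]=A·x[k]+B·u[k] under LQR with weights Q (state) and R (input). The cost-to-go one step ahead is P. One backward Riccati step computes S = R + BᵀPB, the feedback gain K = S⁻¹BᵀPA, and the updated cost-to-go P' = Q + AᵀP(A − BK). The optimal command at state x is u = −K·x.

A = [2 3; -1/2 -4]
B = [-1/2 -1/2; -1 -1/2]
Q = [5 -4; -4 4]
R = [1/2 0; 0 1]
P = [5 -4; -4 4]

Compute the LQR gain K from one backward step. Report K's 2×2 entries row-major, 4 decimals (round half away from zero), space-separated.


2.4706 7.5294 -1.2941 -2.7059

BᵀP = [1.5000 -2.0000; -0.5000 0.0000]
S = R + BᵀPB = [1/2 0; 0 1] + [1.2500 0.2500; 0.2500 0.2500] = [1.7500 0.2500; 0.2500 1.2500]
BᵀPA = [4.0000 12.5000; -1.0000 -1.5000]
K = S⁻¹·BᵀPA = [2.4706 7.5294; -1.2941 -2.7059]
A−BK = [2.5882 5.4118; 1.3235 2.1765]
AᵀP(A−BK) = [17.8235 43.1765; 43.1765 106.8235]
P' = Q + AᵀP(A−BK) = [22.8235 39.1765; 39.1765 110.8235]
tr(P') = 133.6471


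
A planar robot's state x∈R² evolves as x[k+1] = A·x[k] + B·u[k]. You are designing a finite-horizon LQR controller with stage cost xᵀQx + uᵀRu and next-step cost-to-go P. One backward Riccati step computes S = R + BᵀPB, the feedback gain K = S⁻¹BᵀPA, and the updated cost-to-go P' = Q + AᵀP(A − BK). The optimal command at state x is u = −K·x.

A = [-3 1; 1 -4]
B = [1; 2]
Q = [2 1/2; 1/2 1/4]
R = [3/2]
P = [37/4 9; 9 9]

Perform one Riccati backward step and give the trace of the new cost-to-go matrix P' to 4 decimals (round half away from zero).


BᵀP = [27.2500 27.0000]
S = R + BᵀPB = [3/2] + [81.2500] = [82.7500]
BᵀPA = [-54.7500 -80.7500]
K = S⁻¹·BᵀPA = [-0.6616 -0.9758]
A−BK = [-2.3384 1.9758; 2.3233 -2.0483]
AᵀP(A−BK) = [2.0257 -0.1767; -0.1767 2.4517]
P' = Q + AᵀP(A−BK) = [4.0257 0.3233; 0.3233 2.7017]
tr(P') = 6.7273

6.7273


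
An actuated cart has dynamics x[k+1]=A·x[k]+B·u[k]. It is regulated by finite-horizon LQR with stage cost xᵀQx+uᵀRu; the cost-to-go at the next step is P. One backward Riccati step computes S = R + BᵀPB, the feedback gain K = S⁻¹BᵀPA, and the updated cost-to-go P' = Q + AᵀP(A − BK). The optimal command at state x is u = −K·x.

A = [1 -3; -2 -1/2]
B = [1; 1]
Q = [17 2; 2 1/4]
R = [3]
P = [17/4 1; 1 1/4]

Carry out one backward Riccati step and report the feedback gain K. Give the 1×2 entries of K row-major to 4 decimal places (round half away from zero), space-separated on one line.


BᵀP = [5.2500 1.2500]
S = R + BᵀPB = [3] + [6.5000] = [9.5000]
BᵀPA = [2.7500 -16.3750]
K = S⁻¹·BᵀPA = [0.2895 -1.7237]
A−BK = [0.7105 -1.2763; -2.2895 1.2237]
AᵀP(A−BK) = [0.4539 -2.2599; -2.2599 13.0872]
P' = Q + AᵀP(A−BK) = [17.4539 -0.2599; -0.2599 13.3372]
tr(P') = 30.7911

0.2895 -1.7237


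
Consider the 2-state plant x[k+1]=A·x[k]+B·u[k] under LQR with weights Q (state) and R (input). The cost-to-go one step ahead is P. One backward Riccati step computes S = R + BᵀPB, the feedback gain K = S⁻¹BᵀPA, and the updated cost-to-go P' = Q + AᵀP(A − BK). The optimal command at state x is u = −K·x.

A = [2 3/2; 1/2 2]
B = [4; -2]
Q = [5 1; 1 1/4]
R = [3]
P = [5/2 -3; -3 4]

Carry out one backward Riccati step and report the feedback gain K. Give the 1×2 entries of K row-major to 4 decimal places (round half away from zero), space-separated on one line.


0.2056 -0.1495

BᵀP = [16.0000 -20.0000]
S = R + BᵀPB = [3] + [104.0000] = [107.0000]
BᵀPA = [22.0000 -16.0000]
K = S⁻¹·BᵀPA = [0.2056 -0.1495]
A−BK = [1.1776 2.0981; 0.9112 1.7009]
AᵀP(A−BK) = [0.4766 0.5397; 0.5397 1.2325]
P' = Q + AᵀP(A−BK) = [5.4766 1.5397; 1.5397 1.4825]
tr(P') = 6.9591


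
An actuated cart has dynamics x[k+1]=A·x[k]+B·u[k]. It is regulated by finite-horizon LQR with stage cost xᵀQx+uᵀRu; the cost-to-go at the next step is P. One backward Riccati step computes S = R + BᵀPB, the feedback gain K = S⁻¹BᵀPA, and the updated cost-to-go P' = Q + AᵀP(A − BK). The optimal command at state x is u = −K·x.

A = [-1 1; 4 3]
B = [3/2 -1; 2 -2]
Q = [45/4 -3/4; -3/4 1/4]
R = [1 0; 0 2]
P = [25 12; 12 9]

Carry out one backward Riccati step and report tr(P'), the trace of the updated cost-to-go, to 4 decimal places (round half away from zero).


BᵀP = [61.5000 36.0000; -49.0000 -30.0000]
S = R + BᵀPB = [1 0; 0 2] + [164.2500 -133.5000; -133.5000 109.0000] = [165.2500 -133.5000; -133.5000 111.0000]
BᵀPA = [82.5000 169.5000; -71.0000 -139.0000]
K = S⁻¹·BᵀPA = [-0.6167 0.4957; -1.3814 -0.6561]
A−BK = [-1.4563 -0.3996; 2.4707 0.6964]
AᵀP(A−BK) = [25.8021 7.5235; 7.5235 2.7848]
P' = Q + AᵀP(A−BK) = [37.0521 6.7735; 6.7735 3.0348]
tr(P') = 40.0869

40.0869


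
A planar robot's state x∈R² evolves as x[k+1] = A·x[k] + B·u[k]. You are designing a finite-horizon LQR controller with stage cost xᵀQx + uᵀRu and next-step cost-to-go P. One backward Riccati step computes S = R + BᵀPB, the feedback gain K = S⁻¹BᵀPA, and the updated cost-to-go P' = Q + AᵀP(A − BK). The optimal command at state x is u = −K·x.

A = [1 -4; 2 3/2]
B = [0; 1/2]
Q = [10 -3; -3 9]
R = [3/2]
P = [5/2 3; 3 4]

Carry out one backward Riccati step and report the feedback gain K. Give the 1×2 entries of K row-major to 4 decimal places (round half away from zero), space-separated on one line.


2.2000 -1.2000

BᵀP = [1.5000 2.0000]
S = R + BᵀPB = [3/2] + [1.0000] = [2.5000]
BᵀPA = [5.5000 -3.0000]
K = S⁻¹·BᵀPA = [2.2000 -1.2000]
A−BK = [1.0000 -4.0000; 0.9000 2.1000]
AᵀP(A−BK) = [18.4000 -10.9000; -10.9000 9.4000]
P' = Q + AᵀP(A−BK) = [28.4000 -13.9000; -13.9000 18.4000]
tr(P') = 46.8000


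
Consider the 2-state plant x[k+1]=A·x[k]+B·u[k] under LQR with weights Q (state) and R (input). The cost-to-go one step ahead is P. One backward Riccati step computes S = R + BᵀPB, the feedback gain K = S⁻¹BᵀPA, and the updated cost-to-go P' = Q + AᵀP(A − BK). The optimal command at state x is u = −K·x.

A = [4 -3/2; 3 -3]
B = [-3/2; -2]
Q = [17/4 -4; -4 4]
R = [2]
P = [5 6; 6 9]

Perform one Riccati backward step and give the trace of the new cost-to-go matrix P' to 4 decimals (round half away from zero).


20.3673

BᵀP = [-19.5000 -27.0000]
S = R + BᵀPB = [2] + [83.2500] = [85.2500]
BᵀPA = [-159.0000 110.2500]
K = S⁻¹·BᵀPA = [-1.8651 1.2933]
A−BK = [1.2023 0.4399; -0.7302 -0.4135]
AᵀP(A−BK) = [8.4487 -4.3724; -4.3724 3.6686]
P' = Q + AᵀP(A−BK) = [12.6987 -8.3724; -8.3724 7.6686]
tr(P') = 20.3673


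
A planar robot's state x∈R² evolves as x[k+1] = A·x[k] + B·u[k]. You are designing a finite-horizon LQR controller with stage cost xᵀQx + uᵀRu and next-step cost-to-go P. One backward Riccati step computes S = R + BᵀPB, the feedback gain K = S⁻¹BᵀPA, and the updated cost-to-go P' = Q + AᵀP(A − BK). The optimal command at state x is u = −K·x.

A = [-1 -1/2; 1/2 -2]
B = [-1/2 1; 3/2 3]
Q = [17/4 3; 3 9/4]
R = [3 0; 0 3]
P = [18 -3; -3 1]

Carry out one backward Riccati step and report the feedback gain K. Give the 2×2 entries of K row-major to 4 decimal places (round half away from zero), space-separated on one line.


0.9254 -0.0746 -0.4030 -0.4030

BᵀP = [-13.5000 3.0000; 9.0000 0.0000]
S = R + BᵀPB = [3 0; 0 3] + [11.2500 -4.5000; -4.5000 9.0000] = [14.2500 -4.5000; -4.5000 12.0000]
BᵀPA = [15.0000 0.7500; -9.0000 -4.5000]
K = S⁻¹·BᵀPA = [0.9254 -0.0746; -0.4030 -0.4030]
A−BK = [-0.1343 -0.1343; 0.3209 -0.6791]
AᵀP(A−BK) = [3.7425 0.2425; 0.2425 0.7425]
P' = Q + AᵀP(A−BK) = [7.9925 3.2425; 3.2425 2.9925]
tr(P') = 10.9851


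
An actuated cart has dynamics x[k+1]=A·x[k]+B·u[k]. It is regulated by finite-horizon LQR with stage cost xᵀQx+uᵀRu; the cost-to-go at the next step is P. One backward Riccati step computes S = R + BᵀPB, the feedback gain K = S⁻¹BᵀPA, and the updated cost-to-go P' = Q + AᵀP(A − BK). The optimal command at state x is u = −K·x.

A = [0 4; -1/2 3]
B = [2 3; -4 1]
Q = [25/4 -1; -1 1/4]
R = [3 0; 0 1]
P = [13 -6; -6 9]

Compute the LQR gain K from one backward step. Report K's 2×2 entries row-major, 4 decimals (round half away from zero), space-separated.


0.1049 -0.3415 -0.0682 1.5366

BᵀP = [50.0000 -48.0000; 33.0000 -9.0000]
S = R + BᵀPB = [3 0; 0 1] + [292.0000 102.0000; 102.0000 90.0000] = [295.0000 102.0000; 102.0000 91.0000]
BᵀPA = [24.0000 56.0000; 4.5000 105.0000]
K = S⁻¹·BᵀPA = [0.1049 -0.3415; -0.0682 1.5366]
A−BK = [-0.0054 0.0732; -0.0122 0.0976]
AᵀP(A−BK) = [0.0386 -0.2195; -0.2195 2.7805]
P' = Q + AᵀP(A−BK) = [6.2886 -1.2195; -1.2195 3.0305]
tr(P') = 9.3191


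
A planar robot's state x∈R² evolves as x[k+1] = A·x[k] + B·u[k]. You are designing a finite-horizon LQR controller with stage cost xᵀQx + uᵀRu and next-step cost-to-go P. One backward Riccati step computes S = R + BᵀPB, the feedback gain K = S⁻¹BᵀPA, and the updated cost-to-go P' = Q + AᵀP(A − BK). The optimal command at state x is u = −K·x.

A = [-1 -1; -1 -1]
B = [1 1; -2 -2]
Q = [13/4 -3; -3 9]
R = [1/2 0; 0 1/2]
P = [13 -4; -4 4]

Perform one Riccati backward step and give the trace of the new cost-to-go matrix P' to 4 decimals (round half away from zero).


BᵀP = [21.0000 -12.0000; 21.0000 -12.0000]
S = R + BᵀPB = [1/2 0; 0 1/2] + [45.0000 45.0000; 45.0000 45.0000] = [45.5000 45.0000; 45.0000 45.5000]
BᵀPA = [-9.0000 -9.0000; -9.0000 -9.0000]
K = S⁻¹·BᵀPA = [-0.0994 -0.0994; -0.0994 -0.0994]
A−BK = [-0.8011 -0.8011; -1.3978 -1.3978]
AᵀP(A−BK) = [7.2099 7.2099; 7.2099 7.2099]
P' = Q + AᵀP(A−BK) = [10.4599 4.2099; 4.2099 16.2099]
tr(P') = 26.6699

26.6699


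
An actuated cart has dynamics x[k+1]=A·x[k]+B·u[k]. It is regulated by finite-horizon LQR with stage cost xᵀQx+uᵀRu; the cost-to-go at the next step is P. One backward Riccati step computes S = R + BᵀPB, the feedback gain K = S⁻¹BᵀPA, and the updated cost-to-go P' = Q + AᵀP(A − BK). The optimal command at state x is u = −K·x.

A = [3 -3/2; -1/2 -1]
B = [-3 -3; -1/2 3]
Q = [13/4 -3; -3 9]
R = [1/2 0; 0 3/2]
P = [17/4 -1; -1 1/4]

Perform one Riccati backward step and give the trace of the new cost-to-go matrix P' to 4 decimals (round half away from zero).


BᵀP = [-12.2500 2.8750; -15.7500 3.7500]
S = R + BᵀPB = [1/2 0; 0 3/2] + [35.3125 45.3750; 45.3750 58.5000] = [35.8125 45.3750; 45.3750 60.0000]
BᵀPA = [-38.1875 15.5000; -49.1250 19.8750]
K = S⁻¹·BᵀPA = [-0.6922 0.3135; -0.2953 0.0942]
A−BK = [0.0376 -0.2770; 0.0396 -1.1257]
AᵀP(A−BK) = [0.3738 -0.1523; -0.1523 0.0817]
P' = Q + AᵀP(A−BK) = [3.6238 -3.1523; -3.1523 9.0817]
tr(P') = 12.7055

12.7055


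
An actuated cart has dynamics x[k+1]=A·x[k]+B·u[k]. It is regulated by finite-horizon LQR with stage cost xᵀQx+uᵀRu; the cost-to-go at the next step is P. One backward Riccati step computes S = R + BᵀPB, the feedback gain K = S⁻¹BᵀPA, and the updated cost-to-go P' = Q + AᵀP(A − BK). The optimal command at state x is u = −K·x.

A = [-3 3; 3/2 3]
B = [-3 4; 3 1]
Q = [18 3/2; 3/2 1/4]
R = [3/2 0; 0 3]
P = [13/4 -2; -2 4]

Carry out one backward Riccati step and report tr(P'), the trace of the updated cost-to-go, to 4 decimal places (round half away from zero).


BᵀP = [-15.7500 18.0000; 11.0000 -4.0000]
S = R + BᵀPB = [3/2 0; 0 3] + [101.2500 -45.0000; -45.0000 40.0000] = [102.7500 -45.0000; -45.0000 43.0000]
BᵀPA = [74.2500 6.7500; -39.0000 21.0000]
K = S⁻¹·BᵀPA = [0.6008 0.5161; -0.2783 1.0285]
A−BK = [-0.0846 0.4343; -0.0240 0.4231]
AᵀP(A−BK) = [0.7911 -0.4611; -0.4611 4.1672]
P' = Q + AᵀP(A−BK) = [18.7911 1.0389; 1.0389 4.4172]
tr(P') = 23.2083

23.2083


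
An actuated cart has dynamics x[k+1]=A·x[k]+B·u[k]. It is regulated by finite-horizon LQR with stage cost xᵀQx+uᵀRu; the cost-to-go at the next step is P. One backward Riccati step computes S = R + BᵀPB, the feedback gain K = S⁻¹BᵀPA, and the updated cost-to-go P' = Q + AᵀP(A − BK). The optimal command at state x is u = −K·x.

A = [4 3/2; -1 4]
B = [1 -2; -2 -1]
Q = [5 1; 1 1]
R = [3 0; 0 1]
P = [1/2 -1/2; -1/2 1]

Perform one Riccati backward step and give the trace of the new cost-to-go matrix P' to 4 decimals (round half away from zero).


BᵀP = [1.5000 -2.5000; -0.5000 0.0000]
S = R + BᵀPB = [3 0; 0 1] + [6.5000 -0.5000; -0.5000 1.0000] = [9.5000 -0.5000; -0.5000 2.0000]
BᵀPA = [8.5000 -7.7500; -2.0000 -0.7500]
K = S⁻¹·BᵀPA = [0.8533 -0.8467; -0.7867 -0.5867]
A−BK = [1.5733 1.1733; -0.0800 1.7200]
AᵀP(A−BK) = [4.1733 -2.2267; -2.2267 4.1233]
P' = Q + AᵀP(A−BK) = [9.1733 -1.2267; -1.2267 5.1233]
tr(P') = 14.2967

14.2967


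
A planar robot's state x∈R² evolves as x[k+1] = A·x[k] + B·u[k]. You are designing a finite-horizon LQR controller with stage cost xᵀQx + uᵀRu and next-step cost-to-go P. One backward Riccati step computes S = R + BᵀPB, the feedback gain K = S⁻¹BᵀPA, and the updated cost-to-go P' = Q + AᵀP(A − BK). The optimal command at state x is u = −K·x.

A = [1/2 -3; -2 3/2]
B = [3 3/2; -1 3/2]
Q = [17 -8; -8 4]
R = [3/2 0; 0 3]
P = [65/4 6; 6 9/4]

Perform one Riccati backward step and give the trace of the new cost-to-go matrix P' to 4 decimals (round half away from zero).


22.1777

BᵀP = [42.7500 15.7500; 33.3750 12.3750]
S = R + BᵀPB = [3/2 0; 0 3] + [112.5000 87.7500; 87.7500 68.6250] = [114.0000 87.7500; 87.7500 71.6250]
BᵀPA = [-10.1250 -104.6250; -8.0625 -81.5625]
K = S⁻¹·BᵀPA = [-0.0381 -0.7237; -0.0659 -0.2521]
A−BK = [0.7131 -0.4507; -1.9392 1.1545]
AᵀP(A−BK) = [0.1455 0.0149; 0.0149 1.0322]
P' = Q + AᵀP(A−BK) = [17.1455 -7.9851; -7.9851 5.0322]
tr(P') = 22.1777


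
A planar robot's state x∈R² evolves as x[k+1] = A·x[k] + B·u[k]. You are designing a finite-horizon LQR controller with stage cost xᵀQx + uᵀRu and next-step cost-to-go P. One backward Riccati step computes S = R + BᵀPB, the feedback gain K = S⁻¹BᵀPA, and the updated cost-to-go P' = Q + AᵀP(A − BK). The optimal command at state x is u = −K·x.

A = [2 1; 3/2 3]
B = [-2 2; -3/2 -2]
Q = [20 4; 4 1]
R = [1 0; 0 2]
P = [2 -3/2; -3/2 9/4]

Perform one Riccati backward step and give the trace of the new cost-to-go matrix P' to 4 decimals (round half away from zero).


23.5439

BᵀP = [-1.7500 -0.3750; 7.0000 -7.5000]
S = R + BᵀPB = [1 0; 0 2] + [4.0625 -2.7500; -2.7500 29.0000] = [5.0625 -2.7500; -2.7500 31.0000]
BᵀPA = [-4.0625 -2.8750; 2.7500 -15.5000]
K = S⁻¹·BᵀPA = [-0.7925 -0.8820; 0.0184 -0.5782]
A−BK = [0.3782 0.3925; 0.3481 0.5205]
AᵀP(A−BK) = [0.7925 0.8820; 0.8820 1.7515]
P' = Q + AᵀP(A−BK) = [20.7925 4.8820; 4.8820 2.7515]
tr(P') = 23.5439


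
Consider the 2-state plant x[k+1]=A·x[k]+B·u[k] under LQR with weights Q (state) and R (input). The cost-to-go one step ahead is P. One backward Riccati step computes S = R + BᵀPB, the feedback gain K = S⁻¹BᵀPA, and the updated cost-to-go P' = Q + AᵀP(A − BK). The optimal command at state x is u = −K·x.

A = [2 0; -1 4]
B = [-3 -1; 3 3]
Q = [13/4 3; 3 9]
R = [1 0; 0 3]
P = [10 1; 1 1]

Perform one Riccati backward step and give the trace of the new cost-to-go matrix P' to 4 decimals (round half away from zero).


BᵀP = [-27.0000 0.0000; -7.0000 2.0000]
S = R + BᵀPB = [1 0; 0 3] + [81.0000 27.0000; 27.0000 13.0000] = [82.0000 27.0000; 27.0000 16.0000]
BᵀPA = [-54.0000 0.0000; -16.0000 8.0000]
K = S⁻¹·BᵀPA = [-0.7410 -0.3705; 0.2504 1.1252]
A−BK = [0.0274 0.0137; 0.4717 1.7358]
AᵀP(A−BK) = [0.9931 1.9966; 1.9966 6.9983]
P' = Q + AᵀP(A−BK) = [4.2431 4.9966; 4.9966 15.9983]
tr(P') = 20.2414

20.2414


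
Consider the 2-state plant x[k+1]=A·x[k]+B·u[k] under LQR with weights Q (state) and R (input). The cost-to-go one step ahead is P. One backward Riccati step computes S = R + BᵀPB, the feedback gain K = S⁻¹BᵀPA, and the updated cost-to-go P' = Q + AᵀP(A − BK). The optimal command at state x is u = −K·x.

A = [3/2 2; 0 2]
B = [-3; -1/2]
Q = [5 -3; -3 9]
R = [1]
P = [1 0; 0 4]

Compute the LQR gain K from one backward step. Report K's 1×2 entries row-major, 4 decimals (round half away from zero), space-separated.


BᵀP = [-3.0000 -2.0000]
S = R + BᵀPB = [1] + [10.0000] = [11.0000]
BᵀPA = [-4.5000 -10.0000]
K = S⁻¹·BᵀPA = [-0.4091 -0.9091]
A−BK = [0.2727 -0.7273; -0.2045 1.5455]
AᵀP(A−BK) = [0.4091 -1.0909; -1.0909 10.9091]
P' = Q + AᵀP(A−BK) = [5.4091 -4.0909; -4.0909 19.9091]
tr(P') = 25.3182

-0.4091 -0.9091


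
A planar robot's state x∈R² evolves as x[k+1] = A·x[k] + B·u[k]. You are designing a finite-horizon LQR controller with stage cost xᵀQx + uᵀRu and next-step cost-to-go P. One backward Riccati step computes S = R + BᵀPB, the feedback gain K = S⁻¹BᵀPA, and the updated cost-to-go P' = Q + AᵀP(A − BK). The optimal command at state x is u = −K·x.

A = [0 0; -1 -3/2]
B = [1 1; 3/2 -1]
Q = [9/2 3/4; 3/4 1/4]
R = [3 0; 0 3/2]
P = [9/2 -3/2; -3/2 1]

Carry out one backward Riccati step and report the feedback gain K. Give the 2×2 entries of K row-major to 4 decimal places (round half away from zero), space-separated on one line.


BᵀP = [2.2500 0.0000; 6.0000 -2.5000]
S = R + BᵀPB = [3 0; 0 3/2] + [2.2500 2.2500; 2.2500 8.5000] = [5.2500 2.2500; 2.2500 10.0000]
BᵀPA = [0.0000 0.0000; 2.5000 3.7500]
K = S⁻¹·BᵀPA = [-0.1186 -0.1779; 0.2767 0.4150]
A−BK = [-0.1581 -0.2372; -0.5455 -0.8182]
AᵀP(A−BK) = [0.3083 0.4625; 0.4625 0.6937]
P' = Q + AᵀP(A−BK) = [4.8083 1.2125; 1.2125 0.9437]
tr(P') = 5.7520

-0.1186 -0.1779 0.2767 0.4150


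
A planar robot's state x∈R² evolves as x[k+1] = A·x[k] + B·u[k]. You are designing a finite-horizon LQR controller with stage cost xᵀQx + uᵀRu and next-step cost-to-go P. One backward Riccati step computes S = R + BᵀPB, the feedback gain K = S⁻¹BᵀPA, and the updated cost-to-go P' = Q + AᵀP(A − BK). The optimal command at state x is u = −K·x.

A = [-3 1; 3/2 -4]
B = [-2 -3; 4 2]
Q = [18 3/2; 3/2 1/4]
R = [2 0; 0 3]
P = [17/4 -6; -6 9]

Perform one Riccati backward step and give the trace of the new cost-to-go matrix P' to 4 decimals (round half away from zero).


BᵀP = [-32.5000 48.0000; -24.7500 36.0000]
S = R + BᵀPB = [2 0; 0 3] + [257.0000 193.5000; 193.5000 146.2500] = [259.0000 193.5000; 193.5000 149.2500]
BᵀPA = [169.5000 -224.5000; 128.2500 -168.7500]
K = S⁻¹·BᵀPA = [0.3968 -0.7033; 0.3449 -0.2188]
A−BK = [-1.1718 -1.0630; -0.7769 -0.7491]
AᵀP(A−BK) = [1.0151 -0.4747; -0.4747 1.4302]
P' = Q + AᵀP(A−BK) = [19.0151 1.0253; 1.0253 1.6802]
tr(P') = 20.6953

20.6953


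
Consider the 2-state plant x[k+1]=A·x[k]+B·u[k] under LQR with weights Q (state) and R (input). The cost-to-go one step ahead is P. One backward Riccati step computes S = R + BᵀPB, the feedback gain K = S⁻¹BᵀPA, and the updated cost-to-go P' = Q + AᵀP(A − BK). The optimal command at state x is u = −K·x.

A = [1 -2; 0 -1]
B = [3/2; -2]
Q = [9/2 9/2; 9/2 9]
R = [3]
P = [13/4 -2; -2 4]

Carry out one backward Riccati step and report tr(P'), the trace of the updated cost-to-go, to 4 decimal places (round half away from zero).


BᵀP = [8.8750 -11.0000]
S = R + BᵀPB = [3] + [35.3125] = [38.3125]
BᵀPA = [8.8750 -6.7500]
K = S⁻¹·BᵀPA = [0.2316 -0.1762]
A−BK = [0.6525 -1.7357; 0.4633 -1.3524]
AᵀP(A−BK) = [1.1941 -2.9364; -2.9364 7.8108]
P' = Q + AᵀP(A−BK) = [5.6941 1.5636; 1.5636 16.8108]
tr(P') = 22.5049

22.5049


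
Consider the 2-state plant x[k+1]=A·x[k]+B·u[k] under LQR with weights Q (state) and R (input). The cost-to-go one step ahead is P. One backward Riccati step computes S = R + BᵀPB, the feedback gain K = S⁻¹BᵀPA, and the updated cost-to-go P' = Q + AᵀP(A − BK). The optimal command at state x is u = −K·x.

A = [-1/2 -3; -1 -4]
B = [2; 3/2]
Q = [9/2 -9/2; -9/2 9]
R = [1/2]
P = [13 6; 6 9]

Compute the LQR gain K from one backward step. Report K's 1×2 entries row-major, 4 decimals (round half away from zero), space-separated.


-0.3954 -1.9034

BᵀP = [35.0000 25.5000]
S = R + BᵀPB = [1/2] + [108.2500] = [108.7500]
BᵀPA = [-43.0000 -207.0000]
K = S⁻¹·BᵀPA = [-0.3954 -1.9034]
A−BK = [0.2908 0.8069; -0.4069 -1.1448]
AᵀP(A−BK) = [1.2477 3.6517; 3.6517 10.9862]
P' = Q + AᵀP(A−BK) = [5.7477 -0.8483; -0.8483 19.9862]
tr(P') = 25.7339


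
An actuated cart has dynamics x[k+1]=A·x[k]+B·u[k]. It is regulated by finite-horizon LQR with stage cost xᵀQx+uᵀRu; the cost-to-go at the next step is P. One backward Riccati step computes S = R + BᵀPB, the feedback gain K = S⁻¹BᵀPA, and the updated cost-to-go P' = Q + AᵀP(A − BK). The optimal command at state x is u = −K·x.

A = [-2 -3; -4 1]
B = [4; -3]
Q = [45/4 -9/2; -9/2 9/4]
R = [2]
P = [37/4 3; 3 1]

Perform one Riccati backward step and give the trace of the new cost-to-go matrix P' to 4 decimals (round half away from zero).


BᵀP = [28.0000 9.0000]
S = R + BᵀPB = [2] + [85.0000] = [87.0000]
BᵀPA = [-92.0000 -75.0000]
K = S⁻¹·BᵀPA = [-1.0575 -0.8621]
A−BK = [2.2299 0.4483; -7.1724 -1.5862]
AᵀP(A−BK) = [3.7126 2.1897; 2.1897 1.5948]
P' = Q + AᵀP(A−BK) = [14.9626 -2.3103; -2.3103 3.8448]
tr(P') = 18.8075

18.8075


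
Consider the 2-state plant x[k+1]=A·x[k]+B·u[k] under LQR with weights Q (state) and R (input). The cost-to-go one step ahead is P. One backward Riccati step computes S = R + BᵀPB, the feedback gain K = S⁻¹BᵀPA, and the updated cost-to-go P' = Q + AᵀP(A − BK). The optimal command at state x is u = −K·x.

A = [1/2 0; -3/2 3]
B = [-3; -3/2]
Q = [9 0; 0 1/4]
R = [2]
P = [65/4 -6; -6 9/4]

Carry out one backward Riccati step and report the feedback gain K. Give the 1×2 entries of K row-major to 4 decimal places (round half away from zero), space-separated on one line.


BᵀP = [-39.7500 14.6250]
S = R + BᵀPB = [2] + [97.3125] = [99.3125]
BᵀPA = [-41.8125 43.8750]
K = S⁻¹·BᵀPA = [-0.4210 0.4418]
A−BK = [-0.7631 1.3254; -2.1315 3.6627]
AᵀP(A−BK) = [0.5211 -0.6528; -0.6528 0.8666]
P' = Q + AᵀP(A−BK) = [9.5211 -0.6528; -0.6528 1.1166]
tr(P') = 10.6377

-0.4210 0.4418


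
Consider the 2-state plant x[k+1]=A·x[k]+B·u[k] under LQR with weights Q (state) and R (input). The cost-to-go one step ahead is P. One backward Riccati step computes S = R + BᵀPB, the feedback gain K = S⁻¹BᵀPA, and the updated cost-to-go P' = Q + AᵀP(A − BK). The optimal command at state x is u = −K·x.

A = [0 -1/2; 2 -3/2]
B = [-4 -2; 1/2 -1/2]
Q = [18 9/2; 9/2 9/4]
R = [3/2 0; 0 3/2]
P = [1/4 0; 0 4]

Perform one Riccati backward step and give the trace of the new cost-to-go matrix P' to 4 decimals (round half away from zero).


BᵀP = [-1.0000 2.0000; -0.5000 -2.0000]
S = R + BᵀPB = [3/2 0; 0 3/2] + [5.0000 1.0000; 1.0000 2.0000] = [6.5000 1.0000; 1.0000 3.5000]
BᵀPA = [4.0000 -2.5000; -4.0000 3.2500]
K = S⁻¹·BᵀPA = [0.8276 -0.5517; -1.3793 1.0862]
A−BK = [0.5517 -0.5345; 0.8966 -0.6810]
AᵀP(A−BK) = [7.1724 -5.4483; -5.4483 4.1530]
P' = Q + AᵀP(A−BK) = [25.1724 -0.9483; -0.9483 6.4030]
tr(P') = 31.5754

31.5754


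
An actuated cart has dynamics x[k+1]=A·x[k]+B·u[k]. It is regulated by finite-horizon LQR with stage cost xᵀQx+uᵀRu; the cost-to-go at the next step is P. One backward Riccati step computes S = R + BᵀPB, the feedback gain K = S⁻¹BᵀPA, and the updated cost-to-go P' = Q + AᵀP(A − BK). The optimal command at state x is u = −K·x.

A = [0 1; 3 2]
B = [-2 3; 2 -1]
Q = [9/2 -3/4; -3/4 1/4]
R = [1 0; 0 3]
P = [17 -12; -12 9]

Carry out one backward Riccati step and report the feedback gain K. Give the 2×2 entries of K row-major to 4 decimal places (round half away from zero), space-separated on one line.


BᵀP = [-58.0000 42.0000; 63.0000 -45.0000]
S = R + BᵀPB = [1 0; 0 3] + [200.0000 -216.0000; -216.0000 234.0000] = [201.0000 -216.0000; -216.0000 237.0000]
BᵀPA = [126.0000 26.0000; -135.0000 -27.0000]
K = S⁻¹·BᵀPA = [0.7156 0.3364; 0.0826 0.1927]
A−BK = [1.1835 1.0948; 1.6514 1.5199]
AᵀP(A−BK) = [1.9817 1.6239; 1.6239 1.4557]
P' = Q + AᵀP(A−BK) = [6.4817 0.8739; 0.8739 1.7057]
tr(P') = 8.1873

0.7156 0.3364 0.0826 0.1927


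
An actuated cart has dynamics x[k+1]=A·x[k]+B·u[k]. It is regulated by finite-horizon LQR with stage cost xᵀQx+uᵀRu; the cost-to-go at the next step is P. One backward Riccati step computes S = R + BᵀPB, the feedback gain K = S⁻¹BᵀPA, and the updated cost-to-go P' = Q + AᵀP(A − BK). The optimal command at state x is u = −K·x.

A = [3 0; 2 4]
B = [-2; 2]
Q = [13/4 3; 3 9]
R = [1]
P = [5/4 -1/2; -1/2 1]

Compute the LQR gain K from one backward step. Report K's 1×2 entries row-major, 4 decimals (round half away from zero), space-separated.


BᵀP = [-3.5000 3.0000]
S = R + BᵀPB = [1] + [13.0000] = [14.0000]
BᵀPA = [-4.5000 12.0000]
K = S⁻¹·BᵀPA = [-0.3214 0.8571]
A−BK = [2.3571 1.7143; 2.6429 2.2857]
AᵀP(A−BK) = [7.8036 5.8571; 5.8571 5.7143]
P' = Q + AᵀP(A−BK) = [11.0536 8.8571; 8.8571 14.7143]
tr(P') = 25.7679

-0.3214 0.8571


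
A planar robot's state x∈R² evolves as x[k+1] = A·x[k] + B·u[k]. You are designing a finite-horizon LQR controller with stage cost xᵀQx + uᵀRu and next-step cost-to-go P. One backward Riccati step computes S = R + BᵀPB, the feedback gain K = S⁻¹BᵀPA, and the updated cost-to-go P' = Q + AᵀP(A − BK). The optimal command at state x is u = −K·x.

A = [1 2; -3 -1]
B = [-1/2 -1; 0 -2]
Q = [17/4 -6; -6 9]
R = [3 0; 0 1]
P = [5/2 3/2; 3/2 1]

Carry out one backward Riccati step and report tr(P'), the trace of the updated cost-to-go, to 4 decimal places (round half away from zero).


BᵀP = [-1.2500 -0.7500; -5.5000 -3.5000]
S = R + BᵀPB = [3 0; 0 1] + [0.6250 2.7500; 2.7500 12.5000] = [3.6250 2.7500; 2.7500 13.5000]
BᵀPA = [1.0000 -1.7500; 5.0000 -7.5000]
K = S⁻¹·BᵀPA = [-0.0060 -0.0725; 0.3716 -0.5408]
A−BK = [1.3686 1.4230; -2.2568 -2.0816]
AᵀP(A−BK) = [0.6480 0.2764; 0.2764 0.8172]
P' = Q + AᵀP(A−BK) = [4.8980 -5.7236; -5.7236 9.8172]
tr(P') = 14.7153

14.7153


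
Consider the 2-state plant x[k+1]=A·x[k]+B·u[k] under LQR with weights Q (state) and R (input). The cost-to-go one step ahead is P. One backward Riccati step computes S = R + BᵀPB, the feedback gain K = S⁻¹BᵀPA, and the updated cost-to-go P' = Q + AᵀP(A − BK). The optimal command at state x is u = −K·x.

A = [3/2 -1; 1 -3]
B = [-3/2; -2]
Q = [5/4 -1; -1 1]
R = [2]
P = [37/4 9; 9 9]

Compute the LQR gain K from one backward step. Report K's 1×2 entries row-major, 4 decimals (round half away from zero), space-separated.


BᵀP = [-31.8750 -31.5000]
S = R + BᵀPB = [2] + [110.8125] = [112.8125]
BᵀPA = [-79.3125 126.3750]
K = S⁻¹·BᵀPA = [-0.7030 1.1202]
A−BK = [0.4454 0.6803; -0.4061 -0.7596]
AᵀP(A−BK) = [1.0521 -1.5274; -1.5274 2.6820]
P' = Q + AᵀP(A−BK) = [2.3021 -2.5274; -2.5274 3.6820]
tr(P') = 5.9841

-0.7030 1.1202


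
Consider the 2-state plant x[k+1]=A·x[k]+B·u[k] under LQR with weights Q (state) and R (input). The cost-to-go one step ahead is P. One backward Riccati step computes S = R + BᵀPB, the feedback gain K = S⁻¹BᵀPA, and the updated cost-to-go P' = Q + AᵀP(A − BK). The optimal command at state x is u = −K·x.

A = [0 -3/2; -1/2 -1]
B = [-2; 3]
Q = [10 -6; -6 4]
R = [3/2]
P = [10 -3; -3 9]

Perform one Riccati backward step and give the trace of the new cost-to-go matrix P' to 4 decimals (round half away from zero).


BᵀP = [-29.0000 33.0000]
S = R + BᵀPB = [3/2] + [157.0000] = [158.5000]
BᵀPA = [-16.5000 10.5000]
K = S⁻¹·BᵀPA = [-0.1041 0.0662]
A−BK = [-0.2082 -1.3675; -0.1877 -1.1987]
AᵀP(A−BK) = [0.5323 3.3431; 3.3431 21.8044]
P' = Q + AᵀP(A−BK) = [10.5323 -2.6569; -2.6569 25.8044]
tr(P') = 36.3368

36.3368


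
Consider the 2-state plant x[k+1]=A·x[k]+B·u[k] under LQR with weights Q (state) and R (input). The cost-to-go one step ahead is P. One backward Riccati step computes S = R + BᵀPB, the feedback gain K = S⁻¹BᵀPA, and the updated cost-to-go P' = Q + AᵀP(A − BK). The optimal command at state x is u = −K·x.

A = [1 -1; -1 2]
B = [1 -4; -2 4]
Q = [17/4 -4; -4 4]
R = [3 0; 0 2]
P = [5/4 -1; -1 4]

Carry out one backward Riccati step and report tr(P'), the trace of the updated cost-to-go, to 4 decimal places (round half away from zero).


BᵀP = [3.2500 -9.0000; -9.0000 20.0000]
S = R + BᵀPB = [3 0; 0 2] + [21.2500 -49.0000; -49.0000 116.0000] = [24.2500 -49.0000; -49.0000 118.0000]
BᵀPA = [12.2500 -21.2500; -29.0000 49.0000]
K = S⁻¹·BᵀPA = [0.0532 -0.2313; -0.2237 0.3192]
A−BK = [0.0521 0.5081; 0.0011 0.2606]
AᵀP(A−BK) = [0.1118 -0.1596; -0.1596 0.6938]
P' = Q + AᵀP(A−BK) = [4.3618 -4.1596; -4.1596 4.6938]
tr(P') = 9.0556

9.0556


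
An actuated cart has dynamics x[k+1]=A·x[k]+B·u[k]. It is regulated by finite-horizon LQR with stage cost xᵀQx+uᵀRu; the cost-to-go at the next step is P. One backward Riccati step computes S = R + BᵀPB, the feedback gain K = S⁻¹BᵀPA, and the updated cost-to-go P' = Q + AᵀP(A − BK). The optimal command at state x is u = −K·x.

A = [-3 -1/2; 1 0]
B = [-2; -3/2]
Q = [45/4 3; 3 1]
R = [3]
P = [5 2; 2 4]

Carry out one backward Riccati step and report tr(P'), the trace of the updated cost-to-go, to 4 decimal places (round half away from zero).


BᵀP = [-13.0000 -10.0000]
S = R + BᵀPB = [3] + [41.0000] = [44.0000]
BᵀPA = [29.0000 6.5000]
K = S⁻¹·BᵀPA = [0.6591 0.1477]
A−BK = [-1.6818 -0.2045; 1.9886 0.2216]
AᵀP(A−BK) = [17.8864 2.2159; 2.2159 0.2898]
P' = Q + AᵀP(A−BK) = [29.1364 5.2159; 5.2159 1.2898]
tr(P') = 30.4261

30.4261


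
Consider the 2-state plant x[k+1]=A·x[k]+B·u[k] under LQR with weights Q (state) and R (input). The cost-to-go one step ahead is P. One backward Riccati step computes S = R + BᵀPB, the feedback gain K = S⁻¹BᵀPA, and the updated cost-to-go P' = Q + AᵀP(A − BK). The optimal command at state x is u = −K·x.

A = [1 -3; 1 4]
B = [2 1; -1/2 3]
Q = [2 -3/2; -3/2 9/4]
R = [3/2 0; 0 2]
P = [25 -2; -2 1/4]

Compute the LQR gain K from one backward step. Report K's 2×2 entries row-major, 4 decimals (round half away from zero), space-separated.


BᵀP = [51.0000 -4.1250; 19.0000 -1.2500]
S = R + BᵀPB = [3/2 0; 0 2] + [104.0625 38.6250; 38.6250 15.2500] = [105.5625 38.6250; 38.6250 17.2500]
BᵀPA = [46.8750 -169.5000; 17.7500 -62.0000]
K = S⁻¹·BᵀPA = [0.3738 -1.6080; 0.1920 0.0063]
A−BK = [0.0604 0.2097; 0.6108 3.1772]
AᵀP(A−BK) = [0.3202 -0.7373; -0.7373 4.8365]
P' = Q + AᵀP(A−BK) = [2.3202 -2.2373; -2.2373 7.0865]
tr(P') = 9.4067

0.3738 -1.6080 0.1920 0.0063


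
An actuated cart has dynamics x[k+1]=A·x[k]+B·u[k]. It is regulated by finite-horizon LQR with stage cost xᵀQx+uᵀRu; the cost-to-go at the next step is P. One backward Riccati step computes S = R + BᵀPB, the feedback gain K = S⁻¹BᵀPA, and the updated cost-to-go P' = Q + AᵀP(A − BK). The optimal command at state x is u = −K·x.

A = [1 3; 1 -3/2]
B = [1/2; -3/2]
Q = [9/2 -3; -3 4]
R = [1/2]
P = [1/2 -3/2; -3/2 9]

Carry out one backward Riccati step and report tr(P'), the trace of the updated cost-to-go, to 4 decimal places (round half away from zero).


11.2250

BᵀP = [2.5000 -14.2500]
S = R + BᵀPB = [1/2] + [22.6250] = [23.1250]
BᵀPA = [-11.7500 28.8750]
K = S⁻¹·BᵀPA = [-0.5081 1.2486]
A−BK = [1.2541 2.3757; 0.2378 0.3730]
AᵀP(A−BK) = [0.5297 0.4216; 0.4216 2.1953]
P' = Q + AᵀP(A−BK) = [5.0297 -2.5784; -2.5784 6.1953]
tr(P') = 11.2250


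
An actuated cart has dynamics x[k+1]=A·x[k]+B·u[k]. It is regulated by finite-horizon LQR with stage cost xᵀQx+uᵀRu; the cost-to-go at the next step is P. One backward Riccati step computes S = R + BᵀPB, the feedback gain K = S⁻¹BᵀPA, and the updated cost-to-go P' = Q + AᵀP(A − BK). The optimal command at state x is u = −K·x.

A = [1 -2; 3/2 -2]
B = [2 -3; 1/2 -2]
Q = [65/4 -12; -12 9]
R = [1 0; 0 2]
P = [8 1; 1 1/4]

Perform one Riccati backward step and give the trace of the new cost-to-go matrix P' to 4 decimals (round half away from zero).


26.1540

BᵀP = [16.5000 2.1250; -26.0000 -3.5000]
S = R + BᵀPB = [1 0; 0 2] + [34.0625 -53.7500; -53.7500 85.0000] = [35.0625 -53.7500; -53.7500 87.0000]
BᵀPA = [19.6875 -37.2500; -31.2500 59.0000]
K = S⁻¹·BᵀPA = [0.2053 -0.4307; -0.2324 0.4121]
A−BK = [-0.1077 0.0976; 0.9326 -0.9605]
AᵀP(A−BK) = [0.2595 -0.3935; -0.3935 0.6445]
P' = Q + AᵀP(A−BK) = [16.5095 -12.3935; -12.3935 9.6445]
tr(P') = 26.1540


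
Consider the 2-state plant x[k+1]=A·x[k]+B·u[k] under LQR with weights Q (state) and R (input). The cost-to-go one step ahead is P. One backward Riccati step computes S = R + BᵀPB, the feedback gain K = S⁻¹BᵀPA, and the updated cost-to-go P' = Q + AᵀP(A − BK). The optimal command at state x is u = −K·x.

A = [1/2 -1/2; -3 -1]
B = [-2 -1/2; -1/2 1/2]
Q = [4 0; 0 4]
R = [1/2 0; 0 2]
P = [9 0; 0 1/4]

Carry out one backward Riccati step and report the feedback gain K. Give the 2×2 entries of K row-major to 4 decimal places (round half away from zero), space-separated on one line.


-0.1765 0.2617 -0.2428 -0.0496

BᵀP = [-18.0000 -0.1250; -4.5000 0.1250]
S = R + BᵀPB = [1/2 0; 0 2] + [36.0625 8.9375; 8.9375 2.3125] = [36.5625 8.9375; 8.9375 4.3125]
BᵀPA = [-8.6250 9.1250; -2.6250 2.1250]
K = S⁻¹·BᵀPA = [-0.1765 0.2617; -0.2428 -0.0496]
A−BK = [0.0255 -0.0014; -2.9669 -0.8443]
AᵀP(A−BK) = [2.3399 0.6269; 0.6269 0.2174]
P' = Q + AᵀP(A−BK) = [6.3399 0.6269; 0.6269 4.2174]
tr(P') = 10.5573


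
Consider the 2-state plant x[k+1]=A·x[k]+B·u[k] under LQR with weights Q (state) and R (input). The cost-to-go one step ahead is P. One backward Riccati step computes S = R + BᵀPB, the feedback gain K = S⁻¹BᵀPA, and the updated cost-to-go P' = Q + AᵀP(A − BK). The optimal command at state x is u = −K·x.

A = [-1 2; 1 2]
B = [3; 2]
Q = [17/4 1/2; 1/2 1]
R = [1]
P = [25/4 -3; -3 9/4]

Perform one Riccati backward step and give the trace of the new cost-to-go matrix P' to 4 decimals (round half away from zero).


BᵀP = [12.7500 -4.5000]
S = R + BᵀPB = [1] + [29.2500] = [30.2500]
BᵀPA = [-17.2500 16.5000]
K = S⁻¹·BᵀPA = [-0.5702 0.5455]
A−BK = [0.7107 0.3636; 2.1405 0.9091]
AᵀP(A−BK) = [4.6632 1.4091; 1.4091 1.0000]
P' = Q + AᵀP(A−BK) = [8.9132 1.9091; 1.9091 2.0000]
tr(P') = 10.9132

10.9132


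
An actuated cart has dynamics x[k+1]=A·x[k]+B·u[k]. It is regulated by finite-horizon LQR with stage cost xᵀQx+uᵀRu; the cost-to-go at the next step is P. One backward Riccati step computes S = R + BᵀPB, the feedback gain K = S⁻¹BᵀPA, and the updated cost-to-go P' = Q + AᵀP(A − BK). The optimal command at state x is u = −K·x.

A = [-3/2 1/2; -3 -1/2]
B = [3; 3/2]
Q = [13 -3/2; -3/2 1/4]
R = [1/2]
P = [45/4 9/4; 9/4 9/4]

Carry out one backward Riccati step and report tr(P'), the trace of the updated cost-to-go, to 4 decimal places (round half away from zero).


BᵀP = [37.1250 10.1250]
S = R + BᵀPB = [1/2] + [126.5625] = [127.0625]
BᵀPA = [-86.0625 13.5000]
K = S⁻¹·BᵀPA = [-0.6773 0.1062]
A−BK = [0.5320 0.1813; -1.9840 -0.6594]
AᵀP(A−BK) = [7.5203 2.3939; 2.3939 0.8157]
P' = Q + AᵀP(A−BK) = [20.5203 0.8939; 0.8939 1.0657]
tr(P') = 21.5860

21.5860


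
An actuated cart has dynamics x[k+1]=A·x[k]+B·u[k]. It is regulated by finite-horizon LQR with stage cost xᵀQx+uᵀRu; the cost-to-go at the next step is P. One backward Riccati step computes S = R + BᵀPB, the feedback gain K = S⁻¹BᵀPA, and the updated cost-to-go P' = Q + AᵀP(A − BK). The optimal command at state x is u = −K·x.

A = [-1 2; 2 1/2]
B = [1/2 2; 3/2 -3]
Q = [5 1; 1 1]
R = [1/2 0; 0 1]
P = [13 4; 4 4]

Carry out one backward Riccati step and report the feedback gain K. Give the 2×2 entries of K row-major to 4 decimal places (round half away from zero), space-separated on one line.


0.2156 1.5148 -0.5418 0.5972

BᵀP = [12.5000 8.0000; 14.0000 -4.0000]
S = R + BᵀPB = [1/2 0; 0 1] + [18.2500 1.0000; 1.0000 40.0000] = [18.7500 1.0000; 1.0000 41.0000]
BᵀPA = [3.5000 29.0000; -22.0000 26.0000]
K = S⁻¹·BᵀPA = [0.2156 1.5148; -0.5418 0.5972]
A−BK = [-0.0241 0.0482; 0.0511 0.0194]
AᵀP(A−BK) = [0.3250 -0.1635; -0.1635 1.5431]
P' = Q + AᵀP(A−BK) = [5.3250 0.8365; 0.8365 2.5431]
tr(P') = 7.8681


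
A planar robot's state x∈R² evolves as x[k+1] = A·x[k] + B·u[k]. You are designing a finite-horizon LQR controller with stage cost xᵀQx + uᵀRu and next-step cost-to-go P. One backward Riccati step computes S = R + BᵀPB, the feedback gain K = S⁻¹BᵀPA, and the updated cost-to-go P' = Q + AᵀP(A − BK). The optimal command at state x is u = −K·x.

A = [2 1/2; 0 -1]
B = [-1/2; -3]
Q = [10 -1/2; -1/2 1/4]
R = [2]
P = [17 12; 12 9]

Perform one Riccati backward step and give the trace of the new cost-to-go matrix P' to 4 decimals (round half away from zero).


14.2946

BᵀP = [-44.5000 -33.0000]
S = R + BᵀPB = [2] + [121.2500] = [123.2500]
BᵀPA = [-89.0000 10.7500]
K = S⁻¹·BᵀPA = [-0.7221 0.0872]
A−BK = [1.6389 0.5436; -2.1663 -0.7383]
AᵀP(A−BK) = [3.7323 0.7627; 0.7627 0.3124]
P' = Q + AᵀP(A−BK) = [13.7323 0.2627; 0.2627 0.5624]
tr(P') = 14.2946


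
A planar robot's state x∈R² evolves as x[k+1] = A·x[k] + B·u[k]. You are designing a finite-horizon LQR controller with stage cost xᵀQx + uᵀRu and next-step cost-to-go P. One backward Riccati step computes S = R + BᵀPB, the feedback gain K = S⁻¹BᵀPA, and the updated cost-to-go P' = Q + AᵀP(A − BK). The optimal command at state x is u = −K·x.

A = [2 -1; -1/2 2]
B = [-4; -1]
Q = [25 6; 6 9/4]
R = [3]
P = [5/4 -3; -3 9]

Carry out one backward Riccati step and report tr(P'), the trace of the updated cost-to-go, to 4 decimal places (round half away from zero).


BᵀP = [-2.0000 3.0000]
S = R + BᵀPB = [3] + [5.0000] = [8.0000]
BᵀPA = [-5.5000 8.0000]
K = S⁻¹·BᵀPA = [-0.6875 1.0000]
A−BK = [-0.7500 3.0000; -1.1875 3.0000]
AᵀP(A−BK) = [9.4688 -19.5000; -19.5000 41.2500]
P' = Q + AᵀP(A−BK) = [34.4688 -13.5000; -13.5000 43.5000]
tr(P') = 77.9688

77.9688
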